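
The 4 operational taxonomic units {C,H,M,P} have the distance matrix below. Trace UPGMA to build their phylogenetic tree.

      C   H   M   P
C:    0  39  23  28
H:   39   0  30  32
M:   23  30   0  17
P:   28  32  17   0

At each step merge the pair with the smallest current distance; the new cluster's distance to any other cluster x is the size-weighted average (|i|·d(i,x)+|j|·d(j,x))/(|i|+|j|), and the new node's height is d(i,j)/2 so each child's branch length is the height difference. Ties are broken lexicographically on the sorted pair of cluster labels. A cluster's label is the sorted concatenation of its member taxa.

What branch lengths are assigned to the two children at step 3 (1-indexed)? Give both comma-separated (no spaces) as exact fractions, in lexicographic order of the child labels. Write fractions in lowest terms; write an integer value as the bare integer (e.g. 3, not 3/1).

49/12,101/6

1. join M+P (d=17) ⇒ MP; edges |M|=17/2, |P|=17/2
  updated: d(C,MP)=51/2, d(H,MP)=31
2. join C+MP (d=51/2) ⇒ CMP; edges |C|=51/4, |MP|=17/4
  updated: d(CMP,H)=101/3
3. join CMP+H (d=101/3) ⇒ CHMP; edges |CMP|=49/12, |H|=101/6
final tree: ((C:51/4,(M:17/2,P:17/2):17/4):49/12,H:101/6)
total length: 659/12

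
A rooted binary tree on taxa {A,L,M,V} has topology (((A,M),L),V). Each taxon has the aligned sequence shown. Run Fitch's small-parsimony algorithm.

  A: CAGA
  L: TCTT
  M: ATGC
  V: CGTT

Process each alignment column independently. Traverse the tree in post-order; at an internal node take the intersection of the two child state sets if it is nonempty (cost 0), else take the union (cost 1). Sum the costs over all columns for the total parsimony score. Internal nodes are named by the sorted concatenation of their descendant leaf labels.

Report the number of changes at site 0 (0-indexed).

2

site 0, node AM: A={C} ∪ M={A} → {A,C} (+1)
site 0, node ALM: AM={A,C} ∪ L={T} → {A,C,T} (+1)
site 0, node ALMV: ALM={A,C,T} ∩ V={C} → {C} (+0)
site 1, node AM: A={A} ∪ M={T} → {A,T} (+1)
site 1, node ALM: AM={A,T} ∪ L={C} → {A,C,T} (+1)
site 1, node ALMV: ALM={A,C,T} ∪ V={G} → {A,C,G,T} (+1)
site 2, node AM: A={G} ∩ M={G} → {G} (+0)
site 2, node ALM: AM={G} ∪ L={T} → {G,T} (+1)
site 2, node ALMV: ALM={G,T} ∩ V={T} → {T} (+0)
site 3, node AM: A={A} ∪ M={C} → {A,C} (+1)
site 3, node ALM: AM={A,C} ∪ L={T} → {A,C,T} (+1)
site 3, node ALMV: ALM={A,C,T} ∩ V={T} → {T} (+0)
per-site changes: [2, 3, 1, 2]; total = 8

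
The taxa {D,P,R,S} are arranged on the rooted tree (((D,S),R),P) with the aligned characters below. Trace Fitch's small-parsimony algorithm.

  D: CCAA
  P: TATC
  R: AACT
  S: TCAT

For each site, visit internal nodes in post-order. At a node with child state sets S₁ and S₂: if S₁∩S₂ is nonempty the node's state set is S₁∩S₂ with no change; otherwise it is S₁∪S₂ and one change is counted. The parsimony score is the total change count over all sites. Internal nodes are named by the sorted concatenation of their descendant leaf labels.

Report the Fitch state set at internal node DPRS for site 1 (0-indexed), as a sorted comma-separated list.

DS@0: {C} ∪ {T} = {C,T} (union, +1)
DRS@0: {C,T} ∪ {A} = {A,C,T} (union, +1)
DPRS@0: {A,C,T} ∩ {T} = {T} (intersection, +0)
DS@1: {C} ∩ {C} = {C} (intersection, +0)
DRS@1: {C} ∪ {A} = {A,C} (union, +1)
DPRS@1: {A,C} ∩ {A} = {A} (intersection, +0)
DS@2: {A} ∩ {A} = {A} (intersection, +0)
DRS@2: {A} ∪ {C} = {A,C} (union, +1)
DPRS@2: {A,C} ∪ {T} = {A,C,T} (union, +1)
DS@3: {A} ∪ {T} = {A,T} (union, +1)
DRS@3: {A,T} ∩ {T} = {T} (intersection, +0)
DPRS@3: {T} ∪ {C} = {C,T} (union, +1)
per-site changes: [2, 1, 2, 2]; total = 7

A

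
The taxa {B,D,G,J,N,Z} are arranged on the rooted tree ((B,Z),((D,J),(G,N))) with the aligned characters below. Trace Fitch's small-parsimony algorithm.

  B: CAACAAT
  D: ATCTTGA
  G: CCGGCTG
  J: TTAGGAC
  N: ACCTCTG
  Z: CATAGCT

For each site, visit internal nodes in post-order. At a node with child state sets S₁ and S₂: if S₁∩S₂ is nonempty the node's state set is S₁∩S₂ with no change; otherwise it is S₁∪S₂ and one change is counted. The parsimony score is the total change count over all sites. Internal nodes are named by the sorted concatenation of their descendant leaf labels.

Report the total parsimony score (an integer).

[col 0] BZ: children B:{C}, Z:{C} ∩→ {C}; cost 0
[col 0] DJ: children D:{A}, J:{T} ∪→ {A,T}; cost 1
[col 0] GN: children G:{C}, N:{A} ∪→ {A,C}; cost 1
[col 0] DGJN: children DJ:{A,T}, GN:{A,C} ∩→ {A}; cost 0
[col 0] BDGJNZ: children BZ:{C}, DGJN:{A} ∪→ {A,C}; cost 1
[col 1] BZ: children B:{A}, Z:{A} ∩→ {A}; cost 0
[col 1] DJ: children D:{T}, J:{T} ∩→ {T}; cost 0
[col 1] GN: children G:{C}, N:{C} ∩→ {C}; cost 0
[col 1] DGJN: children DJ:{T}, GN:{C} ∪→ {C,T}; cost 1
[col 1] BDGJNZ: children BZ:{A}, DGJN:{C,T} ∪→ {A,C,T}; cost 1
[col 2] BZ: children B:{A}, Z:{T} ∪→ {A,T}; cost 1
[col 2] DJ: children D:{C}, J:{A} ∪→ {A,C}; cost 1
[col 2] GN: children G:{G}, N:{C} ∪→ {C,G}; cost 1
[col 2] DGJN: children DJ:{A,C}, GN:{C,G} ∩→ {C}; cost 0
[col 2] BDGJNZ: children BZ:{A,T}, DGJN:{C} ∪→ {A,C,T}; cost 1
[col 3] BZ: children B:{C}, Z:{A} ∪→ {A,C}; cost 1
[col 3] DJ: children D:{T}, J:{G} ∪→ {G,T}; cost 1
[col 3] GN: children G:{G}, N:{T} ∪→ {G,T}; cost 1
[col 3] DGJN: children DJ:{G,T}, GN:{G,T} ∩→ {G,T}; cost 0
[col 3] BDGJNZ: children BZ:{A,C}, DGJN:{G,T} ∪→ {A,C,G,T}; cost 1
[col 4] BZ: children B:{A}, Z:{G} ∪→ {A,G}; cost 1
[col 4] DJ: children D:{T}, J:{G} ∪→ {G,T}; cost 1
[col 4] GN: children G:{C}, N:{C} ∩→ {C}; cost 0
[col 4] DGJN: children DJ:{G,T}, GN:{C} ∪→ {C,G,T}; cost 1
[col 4] BDGJNZ: children BZ:{A,G}, DGJN:{C,G,T} ∩→ {G}; cost 0
[col 5] BZ: children B:{A}, Z:{C} ∪→ {A,C}; cost 1
[col 5] DJ: children D:{G}, J:{A} ∪→ {A,G}; cost 1
[col 5] GN: children G:{T}, N:{T} ∩→ {T}; cost 0
[col 5] DGJN: children DJ:{A,G}, GN:{T} ∪→ {A,G,T}; cost 1
[col 5] BDGJNZ: children BZ:{A,C}, DGJN:{A,G,T} ∩→ {A}; cost 0
[col 6] BZ: children B:{T}, Z:{T} ∩→ {T}; cost 0
[col 6] DJ: children D:{A}, J:{C} ∪→ {A,C}; cost 1
[col 6] GN: children G:{G}, N:{G} ∩→ {G}; cost 0
[col 6] DGJN: children DJ:{A,C}, GN:{G} ∪→ {A,C,G}; cost 1
[col 6] BDGJNZ: children BZ:{T}, DGJN:{A,C,G} ∪→ {A,C,G,T}; cost 1
per-site changes: [3, 2, 4, 4, 3, 3, 3]; total = 22

22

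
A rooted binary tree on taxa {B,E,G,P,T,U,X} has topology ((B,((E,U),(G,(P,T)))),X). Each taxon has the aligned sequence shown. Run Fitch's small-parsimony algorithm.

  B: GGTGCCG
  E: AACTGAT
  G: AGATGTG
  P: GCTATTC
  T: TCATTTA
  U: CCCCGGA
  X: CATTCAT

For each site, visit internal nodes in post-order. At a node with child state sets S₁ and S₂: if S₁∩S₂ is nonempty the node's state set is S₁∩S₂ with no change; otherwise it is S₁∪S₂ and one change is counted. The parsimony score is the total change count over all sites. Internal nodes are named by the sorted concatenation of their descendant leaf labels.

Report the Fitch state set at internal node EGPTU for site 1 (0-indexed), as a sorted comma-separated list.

C

EU@0: {A} ∪ {C} = {A,C} (union, +1)
PT@0: {G} ∪ {T} = {G,T} (union, +1)
GPT@0: {A} ∪ {G,T} = {A,G,T} (union, +1)
EGPTU@0: {A,C} ∩ {A,G,T} = {A} (intersection, +0)
BEGPTU@0: {G} ∪ {A} = {A,G} (union, +1)
BEGPTUX@0: {A,G} ∪ {C} = {A,C,G} (union, +1)
EU@1: {A} ∪ {C} = {A,C} (union, +1)
PT@1: {C} ∩ {C} = {C} (intersection, +0)
GPT@1: {G} ∪ {C} = {C,G} (union, +1)
EGPTU@1: {A,C} ∩ {C,G} = {C} (intersection, +0)
BEGPTU@1: {G} ∪ {C} = {C,G} (union, +1)
BEGPTUX@1: {C,G} ∪ {A} = {A,C,G} (union, +1)
EU@2: {C} ∩ {C} = {C} (intersection, +0)
PT@2: {T} ∪ {A} = {A,T} (union, +1)
GPT@2: {A} ∩ {A,T} = {A} (intersection, +0)
EGPTU@2: {C} ∪ {A} = {A,C} (union, +1)
BEGPTU@2: {T} ∪ {A,C} = {A,C,T} (union, +1)
BEGPTUX@2: {A,C,T} ∩ {T} = {T} (intersection, +0)
EU@3: {T} ∪ {C} = {C,T} (union, +1)
PT@3: {A} ∪ {T} = {A,T} (union, +1)
GPT@3: {T} ∩ {A,T} = {T} (intersection, +0)
EGPTU@3: {C,T} ∩ {T} = {T} (intersection, +0)
BEGPTU@3: {G} ∪ {T} = {G,T} (union, +1)
BEGPTUX@3: {G,T} ∩ {T} = {T} (intersection, +0)
EU@4: {G} ∩ {G} = {G} (intersection, +0)
PT@4: {T} ∩ {T} = {T} (intersection, +0)
GPT@4: {G} ∪ {T} = {G,T} (union, +1)
EGPTU@4: {G} ∩ {G,T} = {G} (intersection, +0)
BEGPTU@4: {C} ∪ {G} = {C,G} (union, +1)
BEGPTUX@4: {C,G} ∩ {C} = {C} (intersection, +0)
EU@5: {A} ∪ {G} = {A,G} (union, +1)
PT@5: {T} ∩ {T} = {T} (intersection, +0)
GPT@5: {T} ∩ {T} = {T} (intersection, +0)
EGPTU@5: {A,G} ∪ {T} = {A,G,T} (union, +1)
BEGPTU@5: {C} ∪ {A,G,T} = {A,C,G,T} (union, +1)
BEGPTUX@5: {A,C,G,T} ∩ {A} = {A} (intersection, +0)
EU@6: {T} ∪ {A} = {A,T} (union, +1)
PT@6: {C} ∪ {A} = {A,C} (union, +1)
GPT@6: {G} ∪ {A,C} = {A,C,G} (union, +1)
EGPTU@6: {A,T} ∩ {A,C,G} = {A} (intersection, +0)
BEGPTU@6: {G} ∪ {A} = {A,G} (union, +1)
BEGPTUX@6: {A,G} ∪ {T} = {A,G,T} (union, +1)
per-site changes: [5, 4, 3, 3, 2, 3, 5]; total = 25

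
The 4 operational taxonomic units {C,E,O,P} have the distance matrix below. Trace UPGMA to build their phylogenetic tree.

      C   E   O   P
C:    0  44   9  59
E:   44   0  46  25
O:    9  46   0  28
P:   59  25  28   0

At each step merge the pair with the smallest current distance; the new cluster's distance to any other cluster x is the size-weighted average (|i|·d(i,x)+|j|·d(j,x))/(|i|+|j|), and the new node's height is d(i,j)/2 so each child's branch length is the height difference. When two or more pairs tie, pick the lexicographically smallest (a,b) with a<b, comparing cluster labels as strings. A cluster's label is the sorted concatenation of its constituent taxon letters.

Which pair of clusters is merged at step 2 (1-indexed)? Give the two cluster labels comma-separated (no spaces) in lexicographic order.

step 1: merge (C,O) at d=9; branch lengths C→9/2, O→9/2; new cluster CO
  updated: d(CO,E)=45, d(CO,P)=87/2
step 2: merge (E,P) at d=25; branch lengths E→25/2, P→25/2; new cluster EP
  updated: d(CO,EP)=177/4
step 3: merge (CO,EP) at d=177/4; branch lengths CO→141/8, EP→77/8; new cluster CEOP
final tree: ((C:9/2,O:9/2):141/8,(E:25/2,P:25/2):77/8)
total length: 245/4

E,P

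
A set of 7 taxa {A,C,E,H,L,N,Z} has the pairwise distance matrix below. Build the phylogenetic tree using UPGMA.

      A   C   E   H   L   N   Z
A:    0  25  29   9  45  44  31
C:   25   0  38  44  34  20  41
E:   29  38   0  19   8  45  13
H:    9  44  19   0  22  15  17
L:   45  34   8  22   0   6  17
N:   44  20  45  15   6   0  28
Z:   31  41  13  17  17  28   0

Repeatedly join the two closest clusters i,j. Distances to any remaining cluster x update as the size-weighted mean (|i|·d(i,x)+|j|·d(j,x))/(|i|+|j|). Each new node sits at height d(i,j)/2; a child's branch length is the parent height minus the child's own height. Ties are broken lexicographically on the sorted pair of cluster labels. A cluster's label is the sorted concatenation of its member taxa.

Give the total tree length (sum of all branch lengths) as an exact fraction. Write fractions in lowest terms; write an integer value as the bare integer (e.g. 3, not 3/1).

141/2

1. join L+N (d=6) ⇒ LN; edges |L|=3, |N|=3
  updated: d(A,LN)=89/2, d(C,LN)=27, d(E,LN)=53/2, d(H,LN)=37/2, d(LN,Z)=45/2
2. join A+H (d=9) ⇒ AH; edges |A|=9/2, |H|=9/2
  updated: d(AH,C)=69/2, d(AH,E)=24, d(AH,LN)=63/2, d(AH,Z)=24
3. join E+Z (d=13) ⇒ EZ; edges |E|=13/2, |Z|=13/2
  updated: d(AH,EZ)=24, d(C,EZ)=79/2, d(EZ,LN)=49/2
4. join AH+EZ (d=24) ⇒ AEHZ; edges |AH|=15/2, |EZ|=11/2
  updated: d(AEHZ,C)=37, d(AEHZ,LN)=28
5. join C+LN (d=27) ⇒ CLN; edges |C|=27/2, |LN|=21/2
  updated: d(AEHZ,CLN)=31
6. join AEHZ+CLN (d=31) ⇒ ACEHLNZ; edges |AEHZ|=7/2, |CLN|=2
final tree: (((A:9/2,H:9/2):15/2,(E:13/2,Z:13/2):11/2):7/2,(C:27/2,(L:3,N:3):21/2):2)
total length: 141/2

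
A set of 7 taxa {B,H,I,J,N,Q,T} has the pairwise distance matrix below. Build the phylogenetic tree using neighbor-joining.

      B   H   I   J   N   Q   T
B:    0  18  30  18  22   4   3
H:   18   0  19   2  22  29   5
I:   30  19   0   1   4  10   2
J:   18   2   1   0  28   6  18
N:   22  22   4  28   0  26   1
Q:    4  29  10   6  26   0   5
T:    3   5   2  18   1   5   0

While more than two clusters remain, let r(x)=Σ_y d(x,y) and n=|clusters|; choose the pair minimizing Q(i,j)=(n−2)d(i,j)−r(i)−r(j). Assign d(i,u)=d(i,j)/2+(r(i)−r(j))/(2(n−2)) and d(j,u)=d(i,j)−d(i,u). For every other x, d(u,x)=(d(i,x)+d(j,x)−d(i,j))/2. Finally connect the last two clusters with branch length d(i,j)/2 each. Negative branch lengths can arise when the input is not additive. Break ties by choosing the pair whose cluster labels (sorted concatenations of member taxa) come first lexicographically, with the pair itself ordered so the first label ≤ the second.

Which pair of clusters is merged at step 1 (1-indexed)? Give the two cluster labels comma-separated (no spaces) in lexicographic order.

iteration 1: select H,J (d=2, Q=-158); attach at lengths (16/5, -6/5); label the merged cluster HJ
  updated: d(B,HJ)=17, d(HJ,I)=9, d(HJ,N)=24, d(HJ,Q)=33/2, d(HJ,T)=21/2
iteration 2: select B,Q (d=4, Q=-243/2); attach at lengths (61/16, 3/16); label the merged cluster BQ
  updated: d(BQ,HJ)=59/4, d(BQ,I)=18, d(BQ,N)=22, d(BQ,T)=2
iteration 3: select I,N (d=4, Q=-72); attach at lengths (-1, 5); label the merged cluster IN
  updated: d(BQ,IN)=18, d(HJ,IN)=29/2, d(IN,T)=-1/2
iteration 4: select BQ,HJ (d=59/4, Q=-45); attach at lengths (49/8, 69/8); label the merged cluster BHJQ
  updated: d(BHJQ,IN)=71/8, d(BHJQ,T)=-9/8
iteration 5: select BHJQ,IN (d=71/8, Q=-29/4); attach at lengths (33/8, 19/4); label the merged cluster BHIJNQ
  updated: d(BHIJNQ,T)=-21/4
iteration 6: select BHIJNQ,T (d=-21/4); attach at lengths (-21/8, -21/8); label the merged cluster BHIJNQT
final tree: ((((B:61/16,Q:3/16):49/8,(H:16/5,J:-6/5):69/8):33/8,(I:-1,N:5):19/4):-21/8,T:-21/8)
total length: 227/8

H,J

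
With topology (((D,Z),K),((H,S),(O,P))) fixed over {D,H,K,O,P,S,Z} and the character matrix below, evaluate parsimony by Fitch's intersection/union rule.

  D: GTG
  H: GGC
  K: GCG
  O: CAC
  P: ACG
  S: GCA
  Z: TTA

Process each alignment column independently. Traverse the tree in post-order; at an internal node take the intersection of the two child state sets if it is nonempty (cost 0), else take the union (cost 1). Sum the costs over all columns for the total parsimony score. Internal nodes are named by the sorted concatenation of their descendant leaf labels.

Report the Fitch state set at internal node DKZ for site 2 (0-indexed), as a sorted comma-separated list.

[col 0] DZ: children D:{G}, Z:{T} ∪→ {G,T}; cost 1
[col 0] DKZ: children DZ:{G,T}, K:{G} ∩→ {G}; cost 0
[col 0] HS: children H:{G}, S:{G} ∩→ {G}; cost 0
[col 0] OP: children O:{C}, P:{A} ∪→ {A,C}; cost 1
[col 0] HOPS: children HS:{G}, OP:{A,C} ∪→ {A,C,G}; cost 1
[col 0] DHKOPSZ: children DKZ:{G}, HOPS:{A,C,G} ∩→ {G}; cost 0
[col 1] DZ: children D:{T}, Z:{T} ∩→ {T}; cost 0
[col 1] DKZ: children DZ:{T}, K:{C} ∪→ {C,T}; cost 1
[col 1] HS: children H:{G}, S:{C} ∪→ {C,G}; cost 1
[col 1] OP: children O:{A}, P:{C} ∪→ {A,C}; cost 1
[col 1] HOPS: children HS:{C,G}, OP:{A,C} ∩→ {C}; cost 0
[col 1] DHKOPSZ: children DKZ:{C,T}, HOPS:{C} ∩→ {C}; cost 0
[col 2] DZ: children D:{G}, Z:{A} ∪→ {A,G}; cost 1
[col 2] DKZ: children DZ:{A,G}, K:{G} ∩→ {G}; cost 0
[col 2] HS: children H:{C}, S:{A} ∪→ {A,C}; cost 1
[col 2] OP: children O:{C}, P:{G} ∪→ {C,G}; cost 1
[col 2] HOPS: children HS:{A,C}, OP:{C,G} ∩→ {C}; cost 0
[col 2] DHKOPSZ: children DKZ:{G}, HOPS:{C} ∪→ {C,G}; cost 1
per-site changes: [3, 3, 4]; total = 10

G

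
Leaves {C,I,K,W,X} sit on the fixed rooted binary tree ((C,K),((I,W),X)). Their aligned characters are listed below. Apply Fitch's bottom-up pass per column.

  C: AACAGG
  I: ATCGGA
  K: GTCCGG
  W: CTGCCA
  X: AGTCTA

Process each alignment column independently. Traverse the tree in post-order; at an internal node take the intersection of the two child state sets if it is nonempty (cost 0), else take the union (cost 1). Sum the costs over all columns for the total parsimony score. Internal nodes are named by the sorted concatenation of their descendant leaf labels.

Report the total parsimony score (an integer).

site 0, node CK: C={A} ∪ K={G} → {A,G} (+1)
site 0, node IW: I={A} ∪ W={C} → {A,C} (+1)
site 0, node IWX: IW={A,C} ∩ X={A} → {A} (+0)
site 0, node CIKWX: CK={A,G} ∩ IWX={A} → {A} (+0)
site 1, node CK: C={A} ∪ K={T} → {A,T} (+1)
site 1, node IW: I={T} ∩ W={T} → {T} (+0)
site 1, node IWX: IW={T} ∪ X={G} → {G,T} (+1)
site 1, node CIKWX: CK={A,T} ∩ IWX={G,T} → {T} (+0)
site 2, node CK: C={C} ∩ K={C} → {C} (+0)
site 2, node IW: I={C} ∪ W={G} → {C,G} (+1)
site 2, node IWX: IW={C,G} ∪ X={T} → {C,G,T} (+1)
site 2, node CIKWX: CK={C} ∩ IWX={C,G,T} → {C} (+0)
site 3, node CK: C={A} ∪ K={C} → {A,C} (+1)
site 3, node IW: I={G} ∪ W={C} → {C,G} (+1)
site 3, node IWX: IW={C,G} ∩ X={C} → {C} (+0)
site 3, node CIKWX: CK={A,C} ∩ IWX={C} → {C} (+0)
site 4, node CK: C={G} ∩ K={G} → {G} (+0)
site 4, node IW: I={G} ∪ W={C} → {C,G} (+1)
site 4, node IWX: IW={C,G} ∪ X={T} → {C,G,T} (+1)
site 4, node CIKWX: CK={G} ∩ IWX={C,G,T} → {G} (+0)
site 5, node CK: C={G} ∩ K={G} → {G} (+0)
site 5, node IW: I={A} ∩ W={A} → {A} (+0)
site 5, node IWX: IW={A} ∩ X={A} → {A} (+0)
site 5, node CIKWX: CK={G} ∪ IWX={A} → {A,G} (+1)
per-site changes: [2, 2, 2, 2, 2, 1]; total = 11

11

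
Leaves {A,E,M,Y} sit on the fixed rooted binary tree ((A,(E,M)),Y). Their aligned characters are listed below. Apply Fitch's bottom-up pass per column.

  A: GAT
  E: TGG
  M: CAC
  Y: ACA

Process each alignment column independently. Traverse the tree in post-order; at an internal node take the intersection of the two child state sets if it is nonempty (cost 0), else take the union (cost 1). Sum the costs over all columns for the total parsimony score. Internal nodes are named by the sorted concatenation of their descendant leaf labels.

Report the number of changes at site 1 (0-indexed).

2

[col 0] EM: children E:{T}, M:{C} ∪→ {C,T}; cost 1
[col 0] AEM: children A:{G}, EM:{C,T} ∪→ {C,G,T}; cost 1
[col 0] AEMY: children AEM:{C,G,T}, Y:{A} ∪→ {A,C,G,T}; cost 1
[col 1] EM: children E:{G}, M:{A} ∪→ {A,G}; cost 1
[col 1] AEM: children A:{A}, EM:{A,G} ∩→ {A}; cost 0
[col 1] AEMY: children AEM:{A}, Y:{C} ∪→ {A,C}; cost 1
[col 2] EM: children E:{G}, M:{C} ∪→ {C,G}; cost 1
[col 2] AEM: children A:{T}, EM:{C,G} ∪→ {C,G,T}; cost 1
[col 2] AEMY: children AEM:{C,G,T}, Y:{A} ∪→ {A,C,G,T}; cost 1
per-site changes: [3, 2, 3]; total = 8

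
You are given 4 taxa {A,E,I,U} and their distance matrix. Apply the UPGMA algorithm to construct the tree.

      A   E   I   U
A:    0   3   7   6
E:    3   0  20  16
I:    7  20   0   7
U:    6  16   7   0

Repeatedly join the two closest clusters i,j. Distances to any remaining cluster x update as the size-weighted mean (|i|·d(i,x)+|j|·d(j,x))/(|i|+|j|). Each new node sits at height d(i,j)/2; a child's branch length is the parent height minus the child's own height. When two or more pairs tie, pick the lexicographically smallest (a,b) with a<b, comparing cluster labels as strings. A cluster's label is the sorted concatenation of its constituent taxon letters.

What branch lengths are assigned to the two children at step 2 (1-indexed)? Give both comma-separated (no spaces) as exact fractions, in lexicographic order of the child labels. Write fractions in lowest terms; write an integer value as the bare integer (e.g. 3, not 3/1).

7/2,7/2

step 1: merge (A,E) at d=3; branch lengths A→3/2, E→3/2; new cluster AE
  updated: d(AE,I)=27/2, d(AE,U)=11
step 2: merge (I,U) at d=7; branch lengths I→7/2, U→7/2; new cluster IU
  updated: d(AE,IU)=49/4
step 3: merge (AE,IU) at d=49/4; branch lengths AE→37/8, IU→21/8; new cluster AEIU
final tree: ((A:3/2,E:3/2):37/8,(I:7/2,U:7/2):21/8)
total length: 69/4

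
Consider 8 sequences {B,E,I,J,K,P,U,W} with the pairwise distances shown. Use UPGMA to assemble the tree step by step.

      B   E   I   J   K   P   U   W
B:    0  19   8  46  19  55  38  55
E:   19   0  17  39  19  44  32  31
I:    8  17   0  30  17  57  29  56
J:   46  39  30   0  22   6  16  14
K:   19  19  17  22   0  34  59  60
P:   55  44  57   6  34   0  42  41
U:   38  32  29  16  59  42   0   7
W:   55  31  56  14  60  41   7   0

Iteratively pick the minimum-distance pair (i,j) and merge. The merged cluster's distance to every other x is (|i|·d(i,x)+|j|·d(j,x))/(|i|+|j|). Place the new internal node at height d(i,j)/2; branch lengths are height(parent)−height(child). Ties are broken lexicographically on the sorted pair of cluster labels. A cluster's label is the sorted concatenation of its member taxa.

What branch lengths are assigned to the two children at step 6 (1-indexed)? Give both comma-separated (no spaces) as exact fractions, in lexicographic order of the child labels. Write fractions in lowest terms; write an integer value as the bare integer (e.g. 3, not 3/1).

89/8,85/8

iteration 1: select J,P (d=6); attach at lengths (3, 3); label the merged cluster JP
  updated: d(B,JP)=101/2, d(E,JP)=83/2, d(I,JP)=87/2, d(JP,K)=28, d(JP,U)=29, d(JP,W)=55/2
iteration 2: select U,W (d=7); attach at lengths (7/2, 7/2); label the merged cluster UW
  updated: d(B,UW)=93/2, d(E,UW)=63/2, d(I,UW)=85/2, d(JP,UW)=113/4, d(K,UW)=119/2
iteration 3: select B,I (d=8); attach at lengths (4, 4); label the merged cluster BI
  updated: d(BI,E)=18, d(BI,JP)=47, d(BI,K)=18, d(BI,UW)=89/2
iteration 4: select BI,E (d=18); attach at lengths (5, 9); label the merged cluster BEI
  updated: d(BEI,JP)=271/6, d(BEI,K)=55/3, d(BEI,UW)=241/6
iteration 5: select BEI,K (d=55/3); attach at lengths (1/6, 55/6); label the merged cluster BEIK
  updated: d(BEIK,JP)=327/8, d(BEIK,UW)=45
iteration 6: select JP,UW (d=113/4); attach at lengths (89/8, 85/8); label the merged cluster JPUW
  updated: d(BEIK,JPUW)=687/16
iteration 7: select BEIK,JPUW (d=687/16); attach at lengths (1181/96, 235/32); label the merged cluster BEIJKPUW
final tree: ((((B:4,I:4):5,E:9):1/6,K:55/6):1181/96,((J:3,P:3):89/8,(U:7/2,W:7/2):85/8):235/32)
total length: 4115/48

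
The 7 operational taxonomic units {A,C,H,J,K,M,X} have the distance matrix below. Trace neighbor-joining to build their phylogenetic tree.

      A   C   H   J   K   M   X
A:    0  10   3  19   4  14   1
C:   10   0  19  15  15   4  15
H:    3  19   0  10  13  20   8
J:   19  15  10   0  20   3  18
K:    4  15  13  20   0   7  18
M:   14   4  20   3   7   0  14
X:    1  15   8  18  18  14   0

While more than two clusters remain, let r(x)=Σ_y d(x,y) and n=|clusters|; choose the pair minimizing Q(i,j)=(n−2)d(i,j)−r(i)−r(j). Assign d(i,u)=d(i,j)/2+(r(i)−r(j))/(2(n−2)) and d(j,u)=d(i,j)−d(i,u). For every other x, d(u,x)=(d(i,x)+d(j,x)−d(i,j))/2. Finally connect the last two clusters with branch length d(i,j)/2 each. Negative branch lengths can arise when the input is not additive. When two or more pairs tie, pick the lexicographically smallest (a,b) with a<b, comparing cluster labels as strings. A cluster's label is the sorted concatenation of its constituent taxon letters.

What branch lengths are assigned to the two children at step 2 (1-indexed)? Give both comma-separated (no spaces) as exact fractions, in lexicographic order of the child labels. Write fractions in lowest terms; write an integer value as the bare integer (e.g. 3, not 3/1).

iteration 1: select J,M (d=3, Q=-132); attach at lengths (19/5, -4/5); label the merged cluster JM
  updated: d(A,JM)=15, d(C,JM)=8, d(H,JM)=27/2, d(JM,K)=12, d(JM,X)=29/2
iteration 2: select C,JM (d=8, Q=-98); attach at lengths (9/2, 7/2); label the merged cluster CJM
  updated: d(A,CJM)=17/2, d(CJM,H)=49/4, d(CJM,K)=19/2, d(CJM,X)=43/4
iteration 3: select CJM,K (d=19/2, Q=-57); attach at lengths (25/6, 16/3); label the merged cluster CJKM
  updated: d(A,CJKM)=3/2, d(CJKM,H)=63/8, d(CJKM,X)=77/8
iteration 4: select A,X (d=1, Q=-177/8); attach at lengths (-89/32, 121/32); label the merged cluster AX
  updated: d(AX,CJKM)=81/16, d(AX,H)=5
iteration 5: select AX,CJKM (d=81/16, Q=-287/16); attach at lengths (35/32, 127/32); label the merged cluster ACJKMX
  updated: d(ACJKMX,H)=125/32
iteration 6: select ACJKMX,H (d=125/32); attach at lengths (125/64, 125/64); label the merged cluster ACHJKMX
final tree: (((A:-89/32,X:121/32):35/32,((C:9/2,(J:19/5,M:-4/5):7/2):25/6,K:16/3):127/32):125/64,H:125/64)
total length: 975/32

9/2,7/2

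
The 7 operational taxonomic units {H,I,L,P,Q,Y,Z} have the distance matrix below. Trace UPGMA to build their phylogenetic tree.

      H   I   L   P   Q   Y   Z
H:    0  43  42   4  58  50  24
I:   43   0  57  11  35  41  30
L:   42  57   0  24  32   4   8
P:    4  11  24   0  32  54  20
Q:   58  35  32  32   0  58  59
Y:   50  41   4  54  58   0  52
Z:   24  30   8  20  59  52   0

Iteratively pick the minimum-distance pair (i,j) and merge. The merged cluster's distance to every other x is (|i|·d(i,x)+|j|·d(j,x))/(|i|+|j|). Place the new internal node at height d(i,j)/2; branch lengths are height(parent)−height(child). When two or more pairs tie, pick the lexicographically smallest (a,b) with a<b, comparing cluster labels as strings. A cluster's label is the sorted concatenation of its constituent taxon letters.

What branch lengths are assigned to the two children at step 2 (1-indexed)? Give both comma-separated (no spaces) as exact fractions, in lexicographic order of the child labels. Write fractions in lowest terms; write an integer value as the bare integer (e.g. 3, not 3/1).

iteration 1: select H,P (d=4); attach at lengths (2, 2); label the merged cluster HP
  updated: d(HP,I)=27, d(HP,L)=33, d(HP,Q)=45, d(HP,Y)=52, d(HP,Z)=22
iteration 2: select L,Y (d=4); attach at lengths (2, 2); label the merged cluster LY
  updated: d(HP,LY)=85/2, d(I,LY)=49, d(LY,Q)=45, d(LY,Z)=30
iteration 3: select HP,Z (d=22); attach at lengths (9, 11); label the merged cluster HPZ
  updated: d(HPZ,I)=28, d(HPZ,LY)=115/3, d(HPZ,Q)=149/3
iteration 4: select HPZ,I (d=28); attach at lengths (3, 14); label the merged cluster HIPZ
  updated: d(HIPZ,LY)=41, d(HIPZ,Q)=46
iteration 5: select HIPZ,LY (d=41); attach at lengths (13/2, 37/2); label the merged cluster HILPYZ
  updated: d(HILPYZ,Q)=137/3
iteration 6: select HILPYZ,Q (d=137/3); attach at lengths (7/3, 137/6); label the merged cluster HILPQYZ
final tree: (((((H:2,P:2):9,Z:11):3,I:14):13/2,(L:2,Y:2):37/2):7/3,Q:137/6)
total length: 571/6

2,2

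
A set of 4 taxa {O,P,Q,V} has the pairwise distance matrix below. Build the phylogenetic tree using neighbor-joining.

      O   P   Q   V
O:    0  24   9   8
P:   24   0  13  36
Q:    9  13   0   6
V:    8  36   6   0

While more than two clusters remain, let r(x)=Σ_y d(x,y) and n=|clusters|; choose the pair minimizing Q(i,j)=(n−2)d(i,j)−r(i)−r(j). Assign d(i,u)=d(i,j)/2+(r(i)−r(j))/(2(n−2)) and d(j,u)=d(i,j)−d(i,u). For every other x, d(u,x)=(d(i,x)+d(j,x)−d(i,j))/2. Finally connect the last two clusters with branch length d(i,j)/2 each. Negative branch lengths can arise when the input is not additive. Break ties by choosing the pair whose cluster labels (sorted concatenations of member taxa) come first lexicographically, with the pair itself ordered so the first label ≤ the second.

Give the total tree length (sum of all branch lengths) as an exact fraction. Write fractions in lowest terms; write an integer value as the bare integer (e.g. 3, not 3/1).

117/4

iteration 1: select O,V (d=8, Q=-75); attach at lengths (7/4, 25/4); label the merged cluster OV
  updated: d(OV,P)=26, d(OV,Q)=7/2
iteration 2: select OV,P (d=26, Q=-85/2); attach at lengths (33/4, 71/4); label the merged cluster OPV
  updated: d(OPV,Q)=-19/4
iteration 3: select OPV,Q (d=-19/4); attach at lengths (-19/8, -19/8); label the merged cluster OPQV
final tree: (((O:7/4,V:25/4):33/4,P:71/4):-19/8,Q:-19/8)
total length: 117/4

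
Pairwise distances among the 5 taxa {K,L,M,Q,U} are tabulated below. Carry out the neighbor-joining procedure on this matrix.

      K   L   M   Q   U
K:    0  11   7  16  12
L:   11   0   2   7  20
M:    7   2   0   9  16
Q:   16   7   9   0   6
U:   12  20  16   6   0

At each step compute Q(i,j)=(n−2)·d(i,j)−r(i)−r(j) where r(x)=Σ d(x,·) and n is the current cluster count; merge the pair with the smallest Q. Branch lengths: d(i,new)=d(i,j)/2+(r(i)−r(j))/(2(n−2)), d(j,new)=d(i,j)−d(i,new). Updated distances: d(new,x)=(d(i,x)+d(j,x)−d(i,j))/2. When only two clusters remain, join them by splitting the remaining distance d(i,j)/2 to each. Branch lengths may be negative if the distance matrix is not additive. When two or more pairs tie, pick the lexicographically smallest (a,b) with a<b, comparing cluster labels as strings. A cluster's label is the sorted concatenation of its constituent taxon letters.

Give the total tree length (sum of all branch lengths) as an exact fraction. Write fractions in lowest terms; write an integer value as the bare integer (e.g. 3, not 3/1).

22

1. join Q+U (d=6, Q=-74) ⇒ QU; edges |Q|=1/3, |U|=17/3
  updated: d(K,QU)=11, d(L,QU)=21/2, d(M,QU)=19/2
2. join K+QU (d=11, Q=-38) ⇒ KQU; edges |K|=5, |QU|=6
  updated: d(KQU,L)=21/4, d(KQU,M)=11/4
3. join KQU+L (d=21/4, Q=-10) ⇒ KLQU; edges |KQU|=3, |L|=9/4
  updated: d(KLQU,M)=-1/4
4. join KLQU+M (d=-1/4) ⇒ KLMQU; edges |KLQU|=-1/8, |M|=-1/8
final tree: (((K:5,(Q:1/3,U:17/3):6):3,L:9/4):-1/8,M:-1/8)
total length: 22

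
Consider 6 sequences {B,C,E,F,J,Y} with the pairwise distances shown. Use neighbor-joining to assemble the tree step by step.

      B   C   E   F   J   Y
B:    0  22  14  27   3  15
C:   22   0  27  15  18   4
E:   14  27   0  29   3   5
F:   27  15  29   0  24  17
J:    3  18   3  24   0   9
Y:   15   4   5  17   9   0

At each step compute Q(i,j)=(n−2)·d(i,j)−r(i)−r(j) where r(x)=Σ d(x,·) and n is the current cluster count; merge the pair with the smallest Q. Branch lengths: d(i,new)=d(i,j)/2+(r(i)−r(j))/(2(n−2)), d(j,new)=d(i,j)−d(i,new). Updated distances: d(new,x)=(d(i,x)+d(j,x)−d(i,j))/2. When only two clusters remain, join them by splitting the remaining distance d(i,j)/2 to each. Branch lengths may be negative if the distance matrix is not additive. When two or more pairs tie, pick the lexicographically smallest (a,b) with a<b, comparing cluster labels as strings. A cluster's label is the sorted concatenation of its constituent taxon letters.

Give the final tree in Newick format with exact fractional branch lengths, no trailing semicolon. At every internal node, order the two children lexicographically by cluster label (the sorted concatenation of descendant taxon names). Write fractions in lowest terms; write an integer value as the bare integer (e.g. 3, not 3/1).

iteration 1: select C,F (d=15, Q=-138); attach at lengths (17/4, 43/4); label the merged cluster CF
  updated: d(B,CF)=17, d(CF,E)=41/2, d(CF,J)=27/2, d(CF,Y)=3
iteration 2: select CF,Y (d=3, Q=-77); attach at lengths (31/6, -13/6); label the merged cluster CFY
  updated: d(B,CFY)=29/2, d(CFY,E)=45/4, d(CFY,J)=39/4
iteration 3: select B,J (d=3, Q=-165/4); attach at lengths (87/16, -39/16); label the merged cluster BJ
  updated: d(BJ,CFY)=85/8, d(BJ,E)=7
iteration 4: select BJ,CFY (d=85/8, Q=-231/8); attach at lengths (51/16, 119/16); label the merged cluster BCFJY
  updated: d(BCFJY,E)=61/16
iteration 5: select BCFJY,E (d=61/16); attach at lengths (61/32, 61/32); label the merged cluster BCEFJY
final tree: (((B:87/16,J:-39/16):51/16,((C:17/4,F:43/4):31/6,Y:-13/6):119/16):61/32,E:61/32)
total length: 567/16

(((B:87/16,J:-39/16):51/16,((C:17/4,F:43/4):31/6,Y:-13/6):119/16):61/32,E:61/32)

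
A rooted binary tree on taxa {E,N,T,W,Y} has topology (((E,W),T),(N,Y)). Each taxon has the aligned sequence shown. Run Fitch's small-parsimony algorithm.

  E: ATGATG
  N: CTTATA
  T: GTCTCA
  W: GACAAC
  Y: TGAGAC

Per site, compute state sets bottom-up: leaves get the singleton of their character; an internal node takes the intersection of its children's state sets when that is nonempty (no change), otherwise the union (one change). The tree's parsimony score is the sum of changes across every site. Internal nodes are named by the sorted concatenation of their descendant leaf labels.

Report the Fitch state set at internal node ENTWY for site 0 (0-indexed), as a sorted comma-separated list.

C,G,T

site 0, node EW: E={A} ∪ W={G} → {A,G} (+1)
site 0, node ETW: EW={A,G} ∩ T={G} → {G} (+0)
site 0, node NY: N={C} ∪ Y={T} → {C,T} (+1)
site 0, node ENTWY: ETW={G} ∪ NY={C,T} → {C,G,T} (+1)
site 1, node EW: E={T} ∪ W={A} → {A,T} (+1)
site 1, node ETW: EW={A,T} ∩ T={T} → {T} (+0)
site 1, node NY: N={T} ∪ Y={G} → {G,T} (+1)
site 1, node ENTWY: ETW={T} ∩ NY={G,T} → {T} (+0)
site 2, node EW: E={G} ∪ W={C} → {C,G} (+1)
site 2, node ETW: EW={C,G} ∩ T={C} → {C} (+0)
site 2, node NY: N={T} ∪ Y={A} → {A,T} (+1)
site 2, node ENTWY: ETW={C} ∪ NY={A,T} → {A,C,T} (+1)
site 3, node EW: E={A} ∩ W={A} → {A} (+0)
site 3, node ETW: EW={A} ∪ T={T} → {A,T} (+1)
site 3, node NY: N={A} ∪ Y={G} → {A,G} (+1)
site 3, node ENTWY: ETW={A,T} ∩ NY={A,G} → {A} (+0)
site 4, node EW: E={T} ∪ W={A} → {A,T} (+1)
site 4, node ETW: EW={A,T} ∪ T={C} → {A,C,T} (+1)
site 4, node NY: N={T} ∪ Y={A} → {A,T} (+1)
site 4, node ENTWY: ETW={A,C,T} ∩ NY={A,T} → {A,T} (+0)
site 5, node EW: E={G} ∪ W={C} → {C,G} (+1)
site 5, node ETW: EW={C,G} ∪ T={A} → {A,C,G} (+1)
site 5, node NY: N={A} ∪ Y={C} → {A,C} (+1)
site 5, node ENTWY: ETW={A,C,G} ∩ NY={A,C} → {A,C} (+0)
per-site changes: [3, 2, 3, 2, 3, 3]; total = 16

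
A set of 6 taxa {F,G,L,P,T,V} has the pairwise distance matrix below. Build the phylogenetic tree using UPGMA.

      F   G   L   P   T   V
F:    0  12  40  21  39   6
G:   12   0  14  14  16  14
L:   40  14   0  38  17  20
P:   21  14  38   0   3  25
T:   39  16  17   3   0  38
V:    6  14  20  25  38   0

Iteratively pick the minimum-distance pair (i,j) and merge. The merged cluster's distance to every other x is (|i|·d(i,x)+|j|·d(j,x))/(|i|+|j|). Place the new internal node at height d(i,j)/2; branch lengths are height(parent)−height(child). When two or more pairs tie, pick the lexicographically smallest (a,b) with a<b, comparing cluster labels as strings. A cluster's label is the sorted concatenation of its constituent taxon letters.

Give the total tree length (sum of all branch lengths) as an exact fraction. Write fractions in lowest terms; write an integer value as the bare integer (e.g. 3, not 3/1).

iteration 1: select P,T (d=3); attach at lengths (3/2, 3/2); label the merged cluster PT
  updated: d(F,PT)=30, d(G,PT)=15, d(L,PT)=55/2, d(PT,V)=63/2
iteration 2: select F,V (d=6); attach at lengths (3, 3); label the merged cluster FV
  updated: d(FV,G)=13, d(FV,L)=30, d(FV,PT)=123/4
iteration 3: select FV,G (d=13); attach at lengths (7/2, 13/2); label the merged cluster FGV
  updated: d(FGV,L)=74/3, d(FGV,PT)=51/2
iteration 4: select FGV,L (d=74/3); attach at lengths (35/6, 37/3); label the merged cluster FGLV
  updated: d(FGLV,PT)=26
iteration 5: select FGLV,PT (d=26); attach at lengths (2/3, 23/2); label the merged cluster FGLPTV
final tree: ((((F:3,V:3):7/2,G:13/2):35/6,L:37/3):2/3,(P:3/2,T:3/2):23/2)
total length: 148/3

148/3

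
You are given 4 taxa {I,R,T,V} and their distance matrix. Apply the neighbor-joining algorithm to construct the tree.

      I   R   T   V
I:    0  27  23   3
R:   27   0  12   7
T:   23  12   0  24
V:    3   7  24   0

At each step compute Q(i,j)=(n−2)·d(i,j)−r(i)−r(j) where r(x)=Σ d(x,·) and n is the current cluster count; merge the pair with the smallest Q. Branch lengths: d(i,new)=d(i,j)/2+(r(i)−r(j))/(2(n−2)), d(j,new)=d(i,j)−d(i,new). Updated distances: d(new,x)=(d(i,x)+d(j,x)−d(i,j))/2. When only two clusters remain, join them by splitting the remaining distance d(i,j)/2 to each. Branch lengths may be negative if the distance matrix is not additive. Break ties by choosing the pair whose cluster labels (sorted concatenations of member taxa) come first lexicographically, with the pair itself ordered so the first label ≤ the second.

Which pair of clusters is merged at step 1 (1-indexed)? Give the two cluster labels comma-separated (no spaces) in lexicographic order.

I,V

step 1: merge (I,V) at d=3, Q=-81; branch lengths I→25/4, V→-13/4; new cluster IV
  updated: d(IV,R)=31/2, d(IV,T)=22
step 2: merge (IV,R) at d=31/2, Q=-99/2; branch lengths IV→51/4, R→11/4; new cluster IRV
  updated: d(IRV,T)=37/4
step 3: merge (IRV,T) at d=37/4; branch lengths IRV→37/8, T→37/8; new cluster IRTV
final tree: (((I:25/4,V:-13/4):51/4,R:11/4):37/8,T:37/8)
total length: 111/4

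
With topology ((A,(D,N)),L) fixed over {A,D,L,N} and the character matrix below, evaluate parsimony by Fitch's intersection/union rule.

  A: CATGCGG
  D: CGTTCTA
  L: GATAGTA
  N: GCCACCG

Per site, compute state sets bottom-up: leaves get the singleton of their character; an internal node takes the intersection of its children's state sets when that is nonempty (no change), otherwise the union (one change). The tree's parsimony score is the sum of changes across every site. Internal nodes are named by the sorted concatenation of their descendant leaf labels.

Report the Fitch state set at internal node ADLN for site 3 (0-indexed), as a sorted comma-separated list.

DN@0: {C} ∪ {G} = {C,G} (union, +1)
ADN@0: {C} ∩ {C,G} = {C} (intersection, +0)
ADLN@0: {C} ∪ {G} = {C,G} (union, +1)
DN@1: {G} ∪ {C} = {C,G} (union, +1)
ADN@1: {A} ∪ {C,G} = {A,C,G} (union, +1)
ADLN@1: {A,C,G} ∩ {A} = {A} (intersection, +0)
DN@2: {T} ∪ {C} = {C,T} (union, +1)
ADN@2: {T} ∩ {C,T} = {T} (intersection, +0)
ADLN@2: {T} ∩ {T} = {T} (intersection, +0)
DN@3: {T} ∪ {A} = {A,T} (union, +1)
ADN@3: {G} ∪ {A,T} = {A,G,T} (union, +1)
ADLN@3: {A,G,T} ∩ {A} = {A} (intersection, +0)
DN@4: {C} ∩ {C} = {C} (intersection, +0)
ADN@4: {C} ∩ {C} = {C} (intersection, +0)
ADLN@4: {C} ∪ {G} = {C,G} (union, +1)
DN@5: {T} ∪ {C} = {C,T} (union, +1)
ADN@5: {G} ∪ {C,T} = {C,G,T} (union, +1)
ADLN@5: {C,G,T} ∩ {T} = {T} (intersection, +0)
DN@6: {A} ∪ {G} = {A,G} (union, +1)
ADN@6: {G} ∩ {A,G} = {G} (intersection, +0)
ADLN@6: {G} ∪ {A} = {A,G} (union, +1)
per-site changes: [2, 2, 1, 2, 1, 2, 2]; total = 12

A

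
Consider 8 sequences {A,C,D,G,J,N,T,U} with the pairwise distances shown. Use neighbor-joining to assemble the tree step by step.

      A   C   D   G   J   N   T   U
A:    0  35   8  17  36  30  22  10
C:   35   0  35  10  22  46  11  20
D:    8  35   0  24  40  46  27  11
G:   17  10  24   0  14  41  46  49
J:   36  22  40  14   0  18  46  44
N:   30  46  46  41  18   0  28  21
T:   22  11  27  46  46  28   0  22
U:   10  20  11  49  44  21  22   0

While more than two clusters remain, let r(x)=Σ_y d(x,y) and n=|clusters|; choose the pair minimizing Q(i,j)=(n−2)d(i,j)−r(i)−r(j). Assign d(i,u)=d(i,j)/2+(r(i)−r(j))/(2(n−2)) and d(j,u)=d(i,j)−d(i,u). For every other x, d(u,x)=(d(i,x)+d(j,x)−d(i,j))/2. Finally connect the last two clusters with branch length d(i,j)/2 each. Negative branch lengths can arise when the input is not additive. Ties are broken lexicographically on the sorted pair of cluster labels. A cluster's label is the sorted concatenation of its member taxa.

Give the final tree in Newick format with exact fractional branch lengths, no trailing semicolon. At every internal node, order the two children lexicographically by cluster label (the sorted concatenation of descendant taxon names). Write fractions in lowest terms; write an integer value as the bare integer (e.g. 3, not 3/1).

iteration 1: select J,N (d=18, Q=-342); attach at lengths (49/6, 59/6); label the merged cluster JN
  updated: d(A,JN)=24, d(C,JN)=25, d(D,JN)=34, d(G,JN)=37/2, d(JN,T)=28, d(JN,U)=47/2
iteration 2: select C,G (d=10, Q=-501/2); attach at lengths (43/20, 157/20); label the merged cluster CG
  updated: d(A,CG)=21, d(CG,D)=49/2, d(CG,JN)=67/4, d(CG,T)=47/2, d(CG,U)=59/2
iteration 3: select CG,JN (d=67/4, Q=-349/2); attach at lengths (7, 39/4); label the merged cluster CGJN
  updated: d(A,CGJN)=113/8, d(CGJN,D)=167/8, d(CGJN,T)=139/8, d(CGJN,U)=145/8
iteration 4: select CGJN,T (d=139/8, Q=-427/4); attach at lengths (137/24, 35/3); label the merged cluster CGJNT
  updated: d(A,CGJNT)=75/8, d(CGJNT,D)=61/4, d(CGJNT,U)=91/8
iteration 5: select A,D (d=8, Q=-365/8); attach at lengths (73/32, 183/32); label the merged cluster AD
  updated: d(AD,CGJNT)=133/16, d(AD,U)=13/2
iteration 6: select AD,CGJNT (d=133/16, Q=-419/16); attach at lengths (55/32, 211/32); label the merged cluster ACDGJNT
  updated: d(ACDGJNT,U)=153/32
iteration 7: select ACDGJNT,U (d=153/32); attach at lengths (153/64, 153/64); label the merged cluster ACDGJNTU
final tree: (((A:73/32,D:183/32):55/32,(((C:43/20,G:157/20):7,(J:49/6,N:59/6):39/4):137/24,T:35/3):211/32):153/64,U:153/64)
total length: 2663/32

(((A:73/32,D:183/32):55/32,(((C:43/20,G:157/20):7,(J:49/6,N:59/6):39/4):137/24,T:35/3):211/32):153/64,U:153/64)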